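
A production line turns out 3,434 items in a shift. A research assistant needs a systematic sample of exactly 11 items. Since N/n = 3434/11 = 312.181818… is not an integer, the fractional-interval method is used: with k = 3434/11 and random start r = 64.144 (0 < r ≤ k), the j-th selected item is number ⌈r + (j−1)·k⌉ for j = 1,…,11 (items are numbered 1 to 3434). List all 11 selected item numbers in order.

j=1: r + 0k = 64.144 → ⌈·⌉ = 65
j=2: r + 1k = 376.325818… → ⌈·⌉ = 377
j=3: r + 2k = 688.507636… → ⌈·⌉ = 689
j=4: r + 3k = 1000.689454… → ⌈·⌉ = 1001
j=5: r + 4k = 1312.871272… → ⌈·⌉ = 1313
j=6: r + 5k = 1625.053090… → ⌈·⌉ = 1626
j=7: r + 6k = 1937.234909… → ⌈·⌉ = 1938
j=8: r + 7k = 2249.416727… → ⌈·⌉ = 2250
j=9: r + 8k = 2561.598545… → ⌈·⌉ = 2562
j=10: r + 9k = 2873.780363… → ⌈·⌉ = 2874
j=11: r + 10k = 3185.962181… → ⌈·⌉ = 3186

65, 377, 689, 1001, 1313, 1626, 1938, 2250, 2562, 2874, 3186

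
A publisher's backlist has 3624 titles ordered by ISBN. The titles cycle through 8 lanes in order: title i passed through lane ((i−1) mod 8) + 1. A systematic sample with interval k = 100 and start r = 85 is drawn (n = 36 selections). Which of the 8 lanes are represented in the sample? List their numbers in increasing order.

1, 5

Consecutive selections differ by k = 100, so their lane numbers differ by 100 mod 8 = 4.
gcd(100, 8) = 4, so the sample visits 8/4 = 2 distinct residues mod 8.
Start 85 is lane 5; the lanes hit are 1, 5.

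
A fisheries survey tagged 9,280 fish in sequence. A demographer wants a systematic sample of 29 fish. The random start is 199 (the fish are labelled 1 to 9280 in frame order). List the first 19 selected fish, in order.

199, 519, 839, 1159, 1479, 1799, 2119, 2439, 2759, 3079, 3399, 3719, 4039, 4359, 4679, 4999, 5319, 5639, 5959

k = N/n = 9280/29 = 320
fish 1: 199
fish 2: 199 + 320 = 519
fish 3: 519 + 320 = 839
fish 4: 839 + 320 = 1159
fish 5: 1159 + 320 = 1479
fish 6: 1479 + 320 = 1799
fish 7: 1799 + 320 = 2119
fish 8: 2119 + 320 = 2439
fish 9: 2439 + 320 = 2759
fish 10: 2759 + 320 = 3079
fish 11: 3079 + 320 = 3399
fish 12: 3399 + 320 = 3719
fish 13: 3719 + 320 = 4039
fish 14: 4039 + 320 = 4359
fish 15: 4359 + 320 = 4679
fish 16: 4679 + 320 = 4999
fish 17: 4999 + 320 = 5319
fish 18: 5319 + 320 = 5639
fish 19: 5639 + 320 = 5959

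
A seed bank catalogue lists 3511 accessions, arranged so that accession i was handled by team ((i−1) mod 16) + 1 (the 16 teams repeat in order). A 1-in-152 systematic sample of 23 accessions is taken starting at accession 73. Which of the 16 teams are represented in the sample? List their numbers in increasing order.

Consecutive selections differ by k = 152, so their team numbers differ by 152 mod 16 = 8.
gcd(152, 16) = 8, so the sample visits 16/8 = 2 distinct residues mod 16.
Start 73 is team 9; the teams hit are 1, 9.

1, 9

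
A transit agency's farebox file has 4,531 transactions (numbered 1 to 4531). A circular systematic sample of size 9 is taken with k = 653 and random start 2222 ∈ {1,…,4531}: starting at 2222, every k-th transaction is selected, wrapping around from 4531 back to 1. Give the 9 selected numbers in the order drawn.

2222, 2875, 3528, 4181, 303, 956, 1609, 2262, 2915

Selection 1: 2222
Selection 2: 2222 + 653 = 2875
Selection 3: 2875 + 653 = 3528
Selection 4: 3528 + 653 = 4181
Selection 5: 4181 + 653 = 4834 → 4834 − 4531 = 303
Selection 6: 303 + 653 = 956
Selection 7: 956 + 653 = 1609
Selection 8: 1609 + 653 = 2262
Selection 9: 2262 + 653 = 2915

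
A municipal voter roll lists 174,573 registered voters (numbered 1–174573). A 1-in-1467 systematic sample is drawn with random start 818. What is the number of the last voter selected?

k = 1467
119th selection = r + (119−1)·k = 818 + 118×1467 = 818 + 173106 = 173924

173924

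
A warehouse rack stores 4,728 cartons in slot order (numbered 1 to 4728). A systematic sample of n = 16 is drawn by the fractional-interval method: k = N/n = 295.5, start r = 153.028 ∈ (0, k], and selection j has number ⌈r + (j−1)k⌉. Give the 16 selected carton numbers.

j=1: r + 0k = 153.028 → ⌈·⌉ = 154
j=2: r + 1k = 448.528 → ⌈·⌉ = 449
j=3: r + 2k = 744.028 → ⌈·⌉ = 745
j=4: r + 3k = 1039.528 → ⌈·⌉ = 1040
j=5: r + 4k = 1335.028 → ⌈·⌉ = 1336
j=6: r + 5k = 1630.528 → ⌈·⌉ = 1631
j=7: r + 6k = 1926.028 → ⌈·⌉ = 1927
j=8: r + 7k = 2221.528 → ⌈·⌉ = 2222
j=9: r + 8k = 2517.028 → ⌈·⌉ = 2518
j=10: r + 9k = 2812.528 → ⌈·⌉ = 2813
j=11: r + 10k = 3108.028 → ⌈·⌉ = 3109
j=12: r + 11k = 3403.528 → ⌈·⌉ = 3404
j=13: r + 12k = 3699.028 → ⌈·⌉ = 3700
j=14: r + 13k = 3994.528 → ⌈·⌉ = 3995
j=15: r + 14k = 4290.028 → ⌈·⌉ = 4291
j=16: r + 15k = 4585.528 → ⌈·⌉ = 4586

154, 449, 745, 1040, 1336, 1631, 1927, 2222, 2518, 2813, 3109, 3404, 3700, 3995, 4291, 4586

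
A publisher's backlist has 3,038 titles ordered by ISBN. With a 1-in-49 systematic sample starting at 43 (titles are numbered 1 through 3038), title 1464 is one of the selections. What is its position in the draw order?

k = 49
position = (1464 − 43)/49 + 1 = 1421/49 + 1 = 29 + 1 = 30

30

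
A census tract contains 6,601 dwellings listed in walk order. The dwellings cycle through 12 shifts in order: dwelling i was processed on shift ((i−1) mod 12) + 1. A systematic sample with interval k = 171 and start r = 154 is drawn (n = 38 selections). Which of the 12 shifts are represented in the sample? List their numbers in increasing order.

1, 4, 7, 10

Consecutive selections differ by k = 171, so their shift numbers differ by 171 mod 12 = 3.
gcd(171, 12) = 3, so the sample visits 12/3 = 4 distinct residues mod 12.
Start 154 is shift 10; the shifts hit are 1, 4, 7, 10.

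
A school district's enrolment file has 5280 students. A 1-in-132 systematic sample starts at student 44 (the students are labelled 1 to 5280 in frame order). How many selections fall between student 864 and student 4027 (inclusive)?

24

k = 132
First selection ≥ 864: 44 + ⌈(864−44)/132⌉·132 = 44 + 7×132 = 968
Last selection ≤ 4027: 44 + ⌊(4027−44)/132⌋·132 = 44 + 30×132 = 4004
Count = 30 − 7 + 1 = 24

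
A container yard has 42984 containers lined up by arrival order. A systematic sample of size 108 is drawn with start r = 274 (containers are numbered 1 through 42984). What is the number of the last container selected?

42860

k = 42984/108 = 398
108th selection = r + (108−1)·k = 274 + 107×398 = 274 + 42586 = 42860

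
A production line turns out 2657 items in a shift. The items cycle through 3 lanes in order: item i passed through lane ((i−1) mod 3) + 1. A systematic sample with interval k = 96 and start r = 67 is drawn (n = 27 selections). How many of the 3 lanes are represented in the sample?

Consecutive selections differ by k = 96, so their lane numbers differ by 96 mod 3 = 0.
gcd(96, 3) = 3, so the sample visits 3/3 = 1 distinct residues mod 3.
Start 67 is lane 1; the lanes hit are 1.

1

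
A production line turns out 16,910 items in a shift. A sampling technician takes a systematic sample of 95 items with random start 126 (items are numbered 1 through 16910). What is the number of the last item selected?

k = 16910/95 = 178
95th selection = r + (95−1)·k = 126 + 94×178 = 126 + 16732 = 16858

16858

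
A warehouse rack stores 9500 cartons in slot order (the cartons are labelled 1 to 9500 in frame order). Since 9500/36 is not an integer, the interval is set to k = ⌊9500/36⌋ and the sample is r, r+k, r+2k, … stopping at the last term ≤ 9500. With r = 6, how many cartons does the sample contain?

k = ⌊9500/36⌋ = 263
Achieved size = ⌊(9500 − 6)/263⌋ + 1 = ⌊9494/263⌋ + 1 = 36 + 1 = 37
(last selection: 6 + 36×263 = 9474 ≤ 9500; next would be 9737 > 9500)

37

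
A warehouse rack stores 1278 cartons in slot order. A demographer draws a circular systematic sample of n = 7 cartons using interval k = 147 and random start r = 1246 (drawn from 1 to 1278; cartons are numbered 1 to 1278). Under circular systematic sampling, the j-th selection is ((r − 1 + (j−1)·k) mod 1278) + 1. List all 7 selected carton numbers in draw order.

Selection 1: 1246
Selection 2: 1246 + 147 = 1393 → 1393 − 1278 = 115
Selection 3: 115 + 147 = 262
Selection 4: 262 + 147 = 409
Selection 5: 409 + 147 = 556
Selection 6: 556 + 147 = 703
Selection 7: 703 + 147 = 850

1246, 115, 262, 409, 556, 703, 850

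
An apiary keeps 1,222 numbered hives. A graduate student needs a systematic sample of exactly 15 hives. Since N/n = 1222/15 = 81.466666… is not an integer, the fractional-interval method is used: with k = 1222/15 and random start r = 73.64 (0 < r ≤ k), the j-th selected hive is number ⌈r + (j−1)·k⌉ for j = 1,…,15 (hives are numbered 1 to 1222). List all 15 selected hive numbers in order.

j=1: r + 0k = 73.64 → ⌈·⌉ = 74
j=2: r + 1k = 155.106666… → ⌈·⌉ = 156
j=3: r + 2k = 236.573333… → ⌈·⌉ = 237
j=4: r + 3k = 318.04 → ⌈·⌉ = 319
j=5: r + 4k = 399.506666… → ⌈·⌉ = 400
j=6: r + 5k = 480.973333… → ⌈·⌉ = 481
j=7: r + 6k = 562.44 → ⌈·⌉ = 563
j=8: r + 7k = 643.906666… → ⌈·⌉ = 644
j=9: r + 8k = 725.373333… → ⌈·⌉ = 726
j=10: r + 9k = 806.84 → ⌈·⌉ = 807
j=11: r + 10k = 888.306666… → ⌈·⌉ = 889
j=12: r + 11k = 969.773333… → ⌈·⌉ = 970
j=13: r + 12k = 1051.24 → ⌈·⌉ = 1052
j=14: r + 13k = 1132.706666… → ⌈·⌉ = 1133
j=15: r + 14k = 1214.173333… → ⌈·⌉ = 1215

74, 156, 237, 319, 400, 481, 563, 644, 726, 807, 889, 970, 1052, 1133, 1215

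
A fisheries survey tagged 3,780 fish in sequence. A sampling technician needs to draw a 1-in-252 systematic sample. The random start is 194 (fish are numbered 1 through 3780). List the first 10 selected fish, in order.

194, 446, 698, 950, 1202, 1454, 1706, 1958, 2210, 2462

fish 1: 194
fish 2: 194 + 252 = 446
fish 3: 446 + 252 = 698
fish 4: 698 + 252 = 950
fish 5: 950 + 252 = 1202
fish 6: 1202 + 252 = 1454
fish 7: 1454 + 252 = 1706
fish 8: 1706 + 252 = 1958
fish 9: 1958 + 252 = 2210
fish 10: 2210 + 252 = 2462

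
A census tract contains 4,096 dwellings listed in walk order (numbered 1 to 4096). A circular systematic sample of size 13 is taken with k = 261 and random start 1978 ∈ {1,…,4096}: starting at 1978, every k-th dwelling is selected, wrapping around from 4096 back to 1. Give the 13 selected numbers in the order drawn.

1978, 2239, 2500, 2761, 3022, 3283, 3544, 3805, 4066, 231, 492, 753, 1014

Selection 1: 1978
Selection 2: 1978 + 261 = 2239
Selection 3: 2239 + 261 = 2500
Selection 4: 2500 + 261 = 2761
Selection 5: 2761 + 261 = 3022
Selection 6: 3022 + 261 = 3283
Selection 7: 3283 + 261 = 3544
Selection 8: 3544 + 261 = 3805
Selection 9: 3805 + 261 = 4066
Selection 10: 4066 + 261 = 4327 → 4327 − 4096 = 231
Selection 11: 231 + 261 = 492
Selection 12: 492 + 261 = 753
Selection 13: 753 + 261 = 1014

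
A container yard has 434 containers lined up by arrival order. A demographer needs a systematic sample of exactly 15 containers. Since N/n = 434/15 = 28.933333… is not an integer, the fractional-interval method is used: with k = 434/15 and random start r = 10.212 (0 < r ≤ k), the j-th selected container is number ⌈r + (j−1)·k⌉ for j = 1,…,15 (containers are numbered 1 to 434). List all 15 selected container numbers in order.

j=1: r + 0k = 10.212 → ⌈·⌉ = 11
j=2: r + 1k = 39.145333… → ⌈·⌉ = 40
j=3: r + 2k = 68.078666… → ⌈·⌉ = 69
j=4: r + 3k = 97.012 → ⌈·⌉ = 98
j=5: r + 4k = 125.945333… → ⌈·⌉ = 126
j=6: r + 5k = 154.878666… → ⌈·⌉ = 155
j=7: r + 6k = 183.812 → ⌈·⌉ = 184
j=8: r + 7k = 212.745333… → ⌈·⌉ = 213
j=9: r + 8k = 241.678666… → ⌈·⌉ = 242
j=10: r + 9k = 270.612 → ⌈·⌉ = 271
j=11: r + 10k = 299.545333… → ⌈·⌉ = 300
j=12: r + 11k = 328.478666… → ⌈·⌉ = 329
j=13: r + 12k = 357.412 → ⌈·⌉ = 358
j=14: r + 13k = 386.345333… → ⌈·⌉ = 387
j=15: r + 14k = 415.278666… → ⌈·⌉ = 416

11, 40, 69, 98, 126, 155, 184, 213, 242, 271, 300, 329, 358, 387, 416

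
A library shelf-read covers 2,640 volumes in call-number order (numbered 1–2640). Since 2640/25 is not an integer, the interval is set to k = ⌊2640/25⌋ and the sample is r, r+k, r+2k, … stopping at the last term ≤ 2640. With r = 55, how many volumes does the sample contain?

k = ⌊2640/25⌋ = 105
Achieved size = ⌊(2640 − 55)/105⌋ + 1 = ⌊2585/105⌋ + 1 = 24 + 1 = 25
(last selection: 55 + 24×105 = 2575 ≤ 2640; next would be 2680 > 2640)

25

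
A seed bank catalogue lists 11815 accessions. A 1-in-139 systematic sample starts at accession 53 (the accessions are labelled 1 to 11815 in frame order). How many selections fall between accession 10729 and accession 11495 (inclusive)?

k = 139
First selection ≥ 10729: 53 + ⌈(10729−53)/139⌉·139 = 53 + 77×139 = 10756
Last selection ≤ 11495: 53 + ⌊(11495−53)/139⌋·139 = 53 + 82×139 = 11451
Count = 82 − 77 + 1 = 6

6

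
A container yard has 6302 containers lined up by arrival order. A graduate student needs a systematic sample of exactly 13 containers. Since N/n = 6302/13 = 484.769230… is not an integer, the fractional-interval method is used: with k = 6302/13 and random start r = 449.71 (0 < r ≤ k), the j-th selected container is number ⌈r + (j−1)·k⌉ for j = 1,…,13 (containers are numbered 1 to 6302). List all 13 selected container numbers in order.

450, 935, 1420, 1905, 2389, 2874, 3359, 3844, 4328, 4813, 5298, 5783, 6267

j=1: r + 0k = 449.71 → ⌈·⌉ = 450
j=2: r + 1k = 934.479230… → ⌈·⌉ = 935
j=3: r + 2k = 1419.248461… → ⌈·⌉ = 1420
j=4: r + 3k = 1904.017692… → ⌈·⌉ = 1905
j=5: r + 4k = 2388.786923… → ⌈·⌉ = 2389
j=6: r + 5k = 2873.556153… → ⌈·⌉ = 2874
j=7: r + 6k = 3358.325384… → ⌈·⌉ = 3359
j=8: r + 7k = 3843.094615… → ⌈·⌉ = 3844
j=9: r + 8k = 4327.863846… → ⌈·⌉ = 4328
j=10: r + 9k = 4812.633076… → ⌈·⌉ = 4813
j=11: r + 10k = 5297.402307… → ⌈·⌉ = 5298
j=12: r + 11k = 5782.171538… → ⌈·⌉ = 5783
j=13: r + 12k = 6266.940769… → ⌈·⌉ = 6267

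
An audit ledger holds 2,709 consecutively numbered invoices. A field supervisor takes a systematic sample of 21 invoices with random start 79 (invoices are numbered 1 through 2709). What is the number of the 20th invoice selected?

k = 2709/21 = 129
20th selection = r + (20−1)·k = 79 + 19×129 = 79 + 2451 = 2530

2530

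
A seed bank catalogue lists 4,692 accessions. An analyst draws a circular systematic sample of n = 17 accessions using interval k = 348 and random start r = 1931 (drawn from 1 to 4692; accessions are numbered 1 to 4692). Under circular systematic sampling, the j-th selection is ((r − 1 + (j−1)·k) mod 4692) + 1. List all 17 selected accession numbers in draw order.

1931, 2279, 2627, 2975, 3323, 3671, 4019, 4367, 23, 371, 719, 1067, 1415, 1763, 2111, 2459, 2807

Selection 1: 1931
Selection 2: 1931 + 348 = 2279
Selection 3: 2279 + 348 = 2627
Selection 4: 2627 + 348 = 2975
Selection 5: 2975 + 348 = 3323
Selection 6: 3323 + 348 = 3671
Selection 7: 3671 + 348 = 4019
Selection 8: 4019 + 348 = 4367
Selection 9: 4367 + 348 = 4715 → 4715 − 4692 = 23
Selection 10: 23 + 348 = 371
Selection 11: 371 + 348 = 719
Selection 12: 719 + 348 = 1067
Selection 13: 1067 + 348 = 1415
Selection 14: 1415 + 348 = 1763
Selection 15: 1763 + 348 = 2111
Selection 16: 2111 + 348 = 2459
Selection 17: 2459 + 348 = 2807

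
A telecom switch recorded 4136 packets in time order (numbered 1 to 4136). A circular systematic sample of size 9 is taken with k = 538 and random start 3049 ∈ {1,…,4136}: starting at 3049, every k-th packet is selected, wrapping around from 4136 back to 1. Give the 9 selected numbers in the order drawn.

3049, 3587, 4125, 527, 1065, 1603, 2141, 2679, 3217

Selection 1: 3049
Selection 2: 3049 + 538 = 3587
Selection 3: 3587 + 538 = 4125
Selection 4: 4125 + 538 = 4663 → 4663 − 4136 = 527
Selection 5: 527 + 538 = 1065
Selection 6: 1065 + 538 = 1603
Selection 7: 1603 + 538 = 2141
Selection 8: 2141 + 538 = 2679
Selection 9: 2679 + 538 = 3217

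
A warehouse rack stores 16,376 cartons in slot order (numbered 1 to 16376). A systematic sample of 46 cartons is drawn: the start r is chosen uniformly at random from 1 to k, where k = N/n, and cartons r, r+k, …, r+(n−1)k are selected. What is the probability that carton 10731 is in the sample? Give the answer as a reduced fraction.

k = 16376/46 = 356.
Carton 10731 is selected iff r ≡ 10731 (mod 356); exactly one such r in {1,…,356}.
Inclusion probability = 1/356.

1/356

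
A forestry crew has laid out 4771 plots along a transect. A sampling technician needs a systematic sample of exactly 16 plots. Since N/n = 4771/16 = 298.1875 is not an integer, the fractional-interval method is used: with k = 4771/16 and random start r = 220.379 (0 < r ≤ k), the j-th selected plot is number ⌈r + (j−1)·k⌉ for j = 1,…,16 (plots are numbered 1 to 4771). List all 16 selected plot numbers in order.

j=1: r + 0k = 220.379 → ⌈·⌉ = 221
j=2: r + 1k = 518.5665 → ⌈·⌉ = 519
j=3: r + 2k = 816.754 → ⌈·⌉ = 817
j=4: r + 3k = 1114.9415 → ⌈·⌉ = 1115
j=5: r + 4k = 1413.129 → ⌈·⌉ = 1414
j=6: r + 5k = 1711.3165 → ⌈·⌉ = 1712
j=7: r + 6k = 2009.504 → ⌈·⌉ = 2010
j=8: r + 7k = 2307.6915 → ⌈·⌉ = 2308
j=9: r + 8k = 2605.879 → ⌈·⌉ = 2606
j=10: r + 9k = 2904.0665 → ⌈·⌉ = 2905
j=11: r + 10k = 3202.254 → ⌈·⌉ = 3203
j=12: r + 11k = 3500.4415 → ⌈·⌉ = 3501
j=13: r + 12k = 3798.629 → ⌈·⌉ = 3799
j=14: r + 13k = 4096.8165 → ⌈·⌉ = 4097
j=15: r + 14k = 4395.004 → ⌈·⌉ = 4396
j=16: r + 15k = 4693.1915 → ⌈·⌉ = 4694

221, 519, 817, 1115, 1414, 1712, 2010, 2308, 2606, 2905, 3203, 3501, 3799, 4097, 4396, 4694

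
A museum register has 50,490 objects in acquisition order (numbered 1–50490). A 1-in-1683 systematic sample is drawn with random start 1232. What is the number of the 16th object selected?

k = 1683
16th selection = r + (16−1)·k = 1232 + 15×1683 = 1232 + 25245 = 26477

26477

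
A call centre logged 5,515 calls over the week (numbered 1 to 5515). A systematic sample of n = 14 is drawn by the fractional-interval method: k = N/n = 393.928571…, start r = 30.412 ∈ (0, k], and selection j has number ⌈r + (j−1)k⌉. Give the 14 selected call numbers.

j=1: r + 0k = 30.412 → ⌈·⌉ = 31
j=2: r + 1k = 424.340571… → ⌈·⌉ = 425
j=3: r + 2k = 818.269142… → ⌈·⌉ = 819
j=4: r + 3k = 1212.197714… → ⌈·⌉ = 1213
j=5: r + 4k = 1606.126285… → ⌈·⌉ = 1607
j=6: r + 5k = 2000.054857… → ⌈·⌉ = 2001
j=7: r + 6k = 2393.983428… → ⌈·⌉ = 2394
j=8: r + 7k = 2787.912 → ⌈·⌉ = 2788
j=9: r + 8k = 3181.840571… → ⌈·⌉ = 3182
j=10: r + 9k = 3575.769142… → ⌈·⌉ = 3576
j=11: r + 10k = 3969.697714… → ⌈·⌉ = 3970
j=12: r + 11k = 4363.626285… → ⌈·⌉ = 4364
j=13: r + 12k = 4757.554857… → ⌈·⌉ = 4758
j=14: r + 13k = 5151.483428… → ⌈·⌉ = 5152

31, 425, 819, 1213, 1607, 2001, 2394, 2788, 3182, 3576, 3970, 4364, 4758, 5152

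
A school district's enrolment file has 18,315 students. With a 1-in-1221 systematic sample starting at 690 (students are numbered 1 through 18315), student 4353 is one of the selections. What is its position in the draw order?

k = 1221
position = (4353 − 690)/1221 + 1 = 3663/1221 + 1 = 3 + 1 = 4

4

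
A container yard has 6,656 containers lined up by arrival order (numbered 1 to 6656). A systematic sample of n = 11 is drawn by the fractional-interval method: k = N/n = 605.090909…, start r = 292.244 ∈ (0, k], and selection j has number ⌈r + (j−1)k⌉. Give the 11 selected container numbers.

293, 898, 1503, 2108, 2713, 3318, 3923, 4528, 5133, 5739, 6344

j=1: r + 0k = 292.244 → ⌈·⌉ = 293
j=2: r + 1k = 897.334909… → ⌈·⌉ = 898
j=3: r + 2k = 1502.425818… → ⌈·⌉ = 1503
j=4: r + 3k = 2107.516727… → ⌈·⌉ = 2108
j=5: r + 4k = 2712.607636… → ⌈·⌉ = 2713
j=6: r + 5k = 3317.698545… → ⌈·⌉ = 3318
j=7: r + 6k = 3922.789454… → ⌈·⌉ = 3923
j=8: r + 7k = 4527.880363… → ⌈·⌉ = 4528
j=9: r + 8k = 5132.971272… → ⌈·⌉ = 5133
j=10: r + 9k = 5738.062181… → ⌈·⌉ = 5739
j=11: r + 10k = 6343.153090… → ⌈·⌉ = 6344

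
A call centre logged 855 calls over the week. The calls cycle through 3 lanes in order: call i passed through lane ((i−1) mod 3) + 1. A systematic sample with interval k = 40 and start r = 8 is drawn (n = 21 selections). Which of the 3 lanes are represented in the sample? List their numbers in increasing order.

1, 2, 3

Consecutive selections differ by k = 40, so their lane numbers differ by 40 mod 3 = 1.
gcd(40, 3) = 1, so the sample visits 3/1 = 3 distinct residues mod 3.
Start 8 is lane 2; the lanes hit are 1, 2, 3.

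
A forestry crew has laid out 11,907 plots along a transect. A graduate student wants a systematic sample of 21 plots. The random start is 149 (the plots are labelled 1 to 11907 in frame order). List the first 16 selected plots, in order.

149, 716, 1283, 1850, 2417, 2984, 3551, 4118, 4685, 5252, 5819, 6386, 6953, 7520, 8087, 8654

k = N/n = 11907/21 = 567
plot 1: 149
plot 2: 149 + 567 = 716
plot 3: 716 + 567 = 1283
plot 4: 1283 + 567 = 1850
plot 5: 1850 + 567 = 2417
plot 6: 2417 + 567 = 2984
plot 7: 2984 + 567 = 3551
plot 8: 3551 + 567 = 4118
plot 9: 4118 + 567 = 4685
plot 10: 4685 + 567 = 5252
plot 11: 5252 + 567 = 5819
plot 12: 5819 + 567 = 6386
plot 13: 6386 + 567 = 6953
plot 14: 6953 + 567 = 7520
plot 15: 7520 + 567 = 8087
plot 16: 8087 + 567 = 8654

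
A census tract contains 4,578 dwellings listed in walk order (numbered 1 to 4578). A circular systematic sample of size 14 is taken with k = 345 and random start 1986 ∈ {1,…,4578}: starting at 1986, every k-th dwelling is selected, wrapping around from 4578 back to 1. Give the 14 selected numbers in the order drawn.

1986, 2331, 2676, 3021, 3366, 3711, 4056, 4401, 168, 513, 858, 1203, 1548, 1893

Selection 1: 1986
Selection 2: 1986 + 345 = 2331
Selection 3: 2331 + 345 = 2676
Selection 4: 2676 + 345 = 3021
Selection 5: 3021 + 345 = 3366
Selection 6: 3366 + 345 = 3711
Selection 7: 3711 + 345 = 4056
Selection 8: 4056 + 345 = 4401
Selection 9: 4401 + 345 = 4746 → 4746 − 4578 = 168
Selection 10: 168 + 345 = 513
Selection 11: 513 + 345 = 858
Selection 12: 858 + 345 = 1203
Selection 13: 1203 + 345 = 1548
Selection 14: 1548 + 345 = 1893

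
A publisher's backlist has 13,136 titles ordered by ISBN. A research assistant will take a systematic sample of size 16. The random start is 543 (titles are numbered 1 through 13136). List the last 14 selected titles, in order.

k = N/n = 13136/16 = 821
3rd selection = 543 + 2×821 = 2185
4th: 2185 + 821 = 3006
5th: 3006 + 821 = 3827
6th: 3827 + 821 = 4648
7th: 4648 + 821 = 5469
8th: 5469 + 821 = 6290
9th: 6290 + 821 = 7111
10th: 7111 + 821 = 7932
11th: 7932 + 821 = 8753
12th: 8753 + 821 = 9574
13th: 9574 + 821 = 10395
14th: 10395 + 821 = 11216
15th: 11216 + 821 = 12037
16th: 12037 + 821 = 12858

2185, 3006, 3827, 4648, 5469, 6290, 7111, 7932, 8753, 9574, 10395, 11216, 12037, 12858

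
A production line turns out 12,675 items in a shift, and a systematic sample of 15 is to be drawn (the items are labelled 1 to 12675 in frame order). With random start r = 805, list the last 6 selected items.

8410, 9255, 10100, 10945, 11790, 12635

k = N/n = 12675/15 = 845
10th selection = 805 + 9×845 = 8410
11th: 8410 + 845 = 9255
12th: 9255 + 845 = 10100
13th: 10100 + 845 = 10945
14th: 10945 + 845 = 11790
15th: 11790 + 845 = 12635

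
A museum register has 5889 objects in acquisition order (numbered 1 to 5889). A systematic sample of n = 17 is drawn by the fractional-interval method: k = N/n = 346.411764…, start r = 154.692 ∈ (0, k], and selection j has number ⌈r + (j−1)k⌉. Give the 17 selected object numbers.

j=1: r + 0k = 154.692 → ⌈·⌉ = 155
j=2: r + 1k = 501.103764… → ⌈·⌉ = 502
j=3: r + 2k = 847.515529… → ⌈·⌉ = 848
j=4: r + 3k = 1193.927294… → ⌈·⌉ = 1194
j=5: r + 4k = 1540.339058… → ⌈·⌉ = 1541
j=6: r + 5k = 1886.750823… → ⌈·⌉ = 1887
j=7: r + 6k = 2233.162588… → ⌈·⌉ = 2234
j=8: r + 7k = 2579.574352… → ⌈·⌉ = 2580
j=9: r + 8k = 2925.986117… → ⌈·⌉ = 2926
j=10: r + 9k = 3272.397882… → ⌈·⌉ = 3273
j=11: r + 10k = 3618.809647… → ⌈·⌉ = 3619
j=12: r + 11k = 3965.221411… → ⌈·⌉ = 3966
j=13: r + 12k = 4311.633176… → ⌈·⌉ = 4312
j=14: r + 13k = 4658.044941… → ⌈·⌉ = 4659
j=15: r + 14k = 5004.456705… → ⌈·⌉ = 5005
j=16: r + 15k = 5350.868470… → ⌈·⌉ = 5351
j=17: r + 16k = 5697.280235… → ⌈·⌉ = 5698

155, 502, 848, 1194, 1541, 1887, 2234, 2580, 2926, 3273, 3619, 3966, 4312, 4659, 5005, 5351, 5698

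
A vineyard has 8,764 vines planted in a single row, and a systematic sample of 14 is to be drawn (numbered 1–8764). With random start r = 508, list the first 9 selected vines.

k = N/n = 8764/14 = 626
vine 1: 508
vine 2: 508 + 626 = 1134
vine 3: 1134 + 626 = 1760
vine 4: 1760 + 626 = 2386
vine 5: 2386 + 626 = 3012
vine 6: 3012 + 626 = 3638
vine 7: 3638 + 626 = 4264
vine 8: 4264 + 626 = 4890
vine 9: 4890 + 626 = 5516

508, 1134, 1760, 2386, 3012, 3638, 4264, 4890, 5516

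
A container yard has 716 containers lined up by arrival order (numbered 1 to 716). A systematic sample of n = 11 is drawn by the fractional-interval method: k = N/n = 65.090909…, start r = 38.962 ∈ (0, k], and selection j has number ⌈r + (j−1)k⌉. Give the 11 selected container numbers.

39, 105, 170, 235, 300, 365, 430, 495, 560, 625, 690

j=1: r + 0k = 38.962 → ⌈·⌉ = 39
j=2: r + 1k = 104.052909… → ⌈·⌉ = 105
j=3: r + 2k = 169.143818… → ⌈·⌉ = 170
j=4: r + 3k = 234.234727… → ⌈·⌉ = 235
j=5: r + 4k = 299.325636… → ⌈·⌉ = 300
j=6: r + 5k = 364.416545… → ⌈·⌉ = 365
j=7: r + 6k = 429.507454… → ⌈·⌉ = 430
j=8: r + 7k = 494.598363… → ⌈·⌉ = 495
j=9: r + 8k = 559.689272… → ⌈·⌉ = 560
j=10: r + 9k = 624.780181… → ⌈·⌉ = 625
j=11: r + 10k = 689.871090… → ⌈·⌉ = 690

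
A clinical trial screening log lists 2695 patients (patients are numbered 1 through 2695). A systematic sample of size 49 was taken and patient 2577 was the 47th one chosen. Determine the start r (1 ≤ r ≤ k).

47

k = 2695/49 = 55
r = 2577 − (47−1)×55 = 2577 − 2530 = 47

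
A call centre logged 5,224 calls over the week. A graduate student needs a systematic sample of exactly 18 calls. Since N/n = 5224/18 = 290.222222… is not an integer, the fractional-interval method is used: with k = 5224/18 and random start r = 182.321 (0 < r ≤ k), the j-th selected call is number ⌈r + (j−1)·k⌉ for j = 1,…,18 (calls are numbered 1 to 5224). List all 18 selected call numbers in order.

183, 473, 763, 1053, 1344, 1634, 1924, 2214, 2505, 2795, 3085, 3375, 3665, 3956, 4246, 4536, 4826, 5117

j=1: r + 0k = 182.321 → ⌈·⌉ = 183
j=2: r + 1k = 472.543222… → ⌈·⌉ = 473
j=3: r + 2k = 762.765444… → ⌈·⌉ = 763
j=4: r + 3k = 1052.987666… → ⌈·⌉ = 1053
j=5: r + 4k = 1343.209888… → ⌈·⌉ = 1344
j=6: r + 5k = 1633.432111… → ⌈·⌉ = 1634
j=7: r + 6k = 1923.654333… → ⌈·⌉ = 1924
j=8: r + 7k = 2213.876555… → ⌈·⌉ = 2214
j=9: r + 8k = 2504.098777… → ⌈·⌉ = 2505
j=10: r + 9k = 2794.321 → ⌈·⌉ = 2795
j=11: r + 10k = 3084.543222… → ⌈·⌉ = 3085
j=12: r + 11k = 3374.765444… → ⌈·⌉ = 3375
j=13: r + 12k = 3664.987666… → ⌈·⌉ = 3665
j=14: r + 13k = 3955.209888… → ⌈·⌉ = 3956
j=15: r + 14k = 4245.432111… → ⌈·⌉ = 4246
j=16: r + 15k = 4535.654333… → ⌈·⌉ = 4536
j=17: r + 16k = 4825.876555… → ⌈·⌉ = 4826
j=18: r + 17k = 5116.098777… → ⌈·⌉ = 5117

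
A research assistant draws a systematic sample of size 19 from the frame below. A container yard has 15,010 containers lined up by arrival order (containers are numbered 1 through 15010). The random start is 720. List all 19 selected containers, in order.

720, 1510, 2300, 3090, 3880, 4670, 5460, 6250, 7040, 7830, 8620, 9410, 10200, 10990, 11780, 12570, 13360, 14150, 14940

k = N/n = 15010/19 = 790
container 1: 720
container 2: 720 + 790 = 1510
container 3: 1510 + 790 = 2300
container 4: 2300 + 790 = 3090
container 5: 3090 + 790 = 3880
container 6: 3880 + 790 = 4670
container 7: 4670 + 790 = 5460
container 8: 5460 + 790 = 6250
container 9: 6250 + 790 = 7040
container 10: 7040 + 790 = 7830
container 11: 7830 + 790 = 8620
container 12: 8620 + 790 = 9410
container 13: 9410 + 790 = 10200
container 14: 10200 + 790 = 10990
container 15: 10990 + 790 = 11780
container 16: 11780 + 790 = 12570
container 17: 12570 + 790 = 13360
container 18: 13360 + 790 = 14150
container 19: 14150 + 790 = 14940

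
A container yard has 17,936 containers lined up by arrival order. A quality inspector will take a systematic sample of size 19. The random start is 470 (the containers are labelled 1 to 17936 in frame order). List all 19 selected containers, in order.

k = N/n = 17936/19 = 944
container 1: 470
container 2: 470 + 944 = 1414
container 3: 1414 + 944 = 2358
container 4: 2358 + 944 = 3302
container 5: 3302 + 944 = 4246
container 6: 4246 + 944 = 5190
container 7: 5190 + 944 = 6134
container 8: 6134 + 944 = 7078
container 9: 7078 + 944 = 8022
container 10: 8022 + 944 = 8966
container 11: 8966 + 944 = 9910
container 12: 9910 + 944 = 10854
container 13: 10854 + 944 = 11798
container 14: 11798 + 944 = 12742
container 15: 12742 + 944 = 13686
container 16: 13686 + 944 = 14630
container 17: 14630 + 944 = 15574
container 18: 15574 + 944 = 16518
container 19: 16518 + 944 = 17462

470, 1414, 2358, 3302, 4246, 5190, 6134, 7078, 8022, 8966, 9910, 10854, 11798, 12742, 13686, 14630, 15574, 16518, 17462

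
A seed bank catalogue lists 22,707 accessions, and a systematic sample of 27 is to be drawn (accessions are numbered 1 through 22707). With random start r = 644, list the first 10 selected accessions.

644, 1485, 2326, 3167, 4008, 4849, 5690, 6531, 7372, 8213

k = N/n = 22707/27 = 841
accession 1: 644
accession 2: 644 + 841 = 1485
accession 3: 1485 + 841 = 2326
accession 4: 2326 + 841 = 3167
accession 5: 3167 + 841 = 4008
accession 6: 4008 + 841 = 4849
accession 7: 4849 + 841 = 5690
accession 8: 5690 + 841 = 6531
accession 9: 6531 + 841 = 7372
accession 10: 7372 + 841 = 8213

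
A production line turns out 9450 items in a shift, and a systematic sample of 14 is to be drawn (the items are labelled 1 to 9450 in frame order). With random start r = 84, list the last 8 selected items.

k = N/n = 9450/14 = 675
7th selection = 84 + 6×675 = 4134
8th: 4134 + 675 = 4809
9th: 4809 + 675 = 5484
10th: 5484 + 675 = 6159
11th: 6159 + 675 = 6834
12th: 6834 + 675 = 7509
13th: 7509 + 675 = 8184
14th: 8184 + 675 = 8859

4134, 4809, 5484, 6159, 6834, 7509, 8184, 8859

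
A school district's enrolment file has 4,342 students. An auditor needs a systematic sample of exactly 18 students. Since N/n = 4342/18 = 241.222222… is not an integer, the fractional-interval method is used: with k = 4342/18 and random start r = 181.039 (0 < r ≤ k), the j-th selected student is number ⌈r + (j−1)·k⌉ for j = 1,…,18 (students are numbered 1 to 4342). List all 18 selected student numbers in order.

j=1: r + 0k = 181.039 → ⌈·⌉ = 182
j=2: r + 1k = 422.261222… → ⌈·⌉ = 423
j=3: r + 2k = 663.483444… → ⌈·⌉ = 664
j=4: r + 3k = 904.705666… → ⌈·⌉ = 905
j=5: r + 4k = 1145.927888… → ⌈·⌉ = 1146
j=6: r + 5k = 1387.150111… → ⌈·⌉ = 1388
j=7: r + 6k = 1628.372333… → ⌈·⌉ = 1629
j=8: r + 7k = 1869.594555… → ⌈·⌉ = 1870
j=9: r + 8k = 2110.816777… → ⌈·⌉ = 2111
j=10: r + 9k = 2352.039 → ⌈·⌉ = 2353
j=11: r + 10k = 2593.261222… → ⌈·⌉ = 2594
j=12: r + 11k = 2834.483444… → ⌈·⌉ = 2835
j=13: r + 12k = 3075.705666… → ⌈·⌉ = 3076
j=14: r + 13k = 3316.927888… → ⌈·⌉ = 3317
j=15: r + 14k = 3558.150111… → ⌈·⌉ = 3559
j=16: r + 15k = 3799.372333… → ⌈·⌉ = 3800
j=17: r + 16k = 4040.594555… → ⌈·⌉ = 4041
j=18: r + 17k = 4281.816777… → ⌈·⌉ = 4282

182, 423, 664, 905, 1146, 1388, 1629, 1870, 2111, 2353, 2594, 2835, 3076, 3317, 3559, 3800, 4041, 4282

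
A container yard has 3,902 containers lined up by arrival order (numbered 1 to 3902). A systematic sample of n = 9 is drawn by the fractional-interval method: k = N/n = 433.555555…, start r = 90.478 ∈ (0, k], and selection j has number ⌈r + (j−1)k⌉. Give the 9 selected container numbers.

91, 525, 958, 1392, 1825, 2259, 2692, 3126, 3559

j=1: r + 0k = 90.478 → ⌈·⌉ = 91
j=2: r + 1k = 524.033555… → ⌈·⌉ = 525
j=3: r + 2k = 957.589111… → ⌈·⌉ = 958
j=4: r + 3k = 1391.144666… → ⌈·⌉ = 1392
j=5: r + 4k = 1824.700222… → ⌈·⌉ = 1825
j=6: r + 5k = 2258.255777… → ⌈·⌉ = 2259
j=7: r + 6k = 2691.811333… → ⌈·⌉ = 2692
j=8: r + 7k = 3125.366888… → ⌈·⌉ = 3126
j=9: r + 8k = 3558.922444… → ⌈·⌉ = 3559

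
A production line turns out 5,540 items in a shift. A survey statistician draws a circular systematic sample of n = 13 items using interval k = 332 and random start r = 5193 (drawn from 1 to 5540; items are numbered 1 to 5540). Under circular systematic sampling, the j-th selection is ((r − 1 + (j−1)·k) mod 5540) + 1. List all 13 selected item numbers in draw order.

Selection 1: 5193
Selection 2: 5193 + 332 = 5525
Selection 3: 5525 + 332 = 5857 → 5857 − 5540 = 317
Selection 4: 317 + 332 = 649
Selection 5: 649 + 332 = 981
Selection 6: 981 + 332 = 1313
Selection 7: 1313 + 332 = 1645
Selection 8: 1645 + 332 = 1977
Selection 9: 1977 + 332 = 2309
Selection 10: 2309 + 332 = 2641
Selection 11: 2641 + 332 = 2973
Selection 12: 2973 + 332 = 3305
Selection 13: 3305 + 332 = 3637

5193, 5525, 317, 649, 981, 1313, 1645, 1977, 2309, 2641, 2973, 3305, 3637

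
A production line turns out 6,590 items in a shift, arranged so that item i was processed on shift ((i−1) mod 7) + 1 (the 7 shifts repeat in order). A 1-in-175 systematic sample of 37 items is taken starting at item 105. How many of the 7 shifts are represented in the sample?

1

Consecutive selections differ by k = 175, so their shift numbers differ by 175 mod 7 = 0.
gcd(175, 7) = 7, so the sample visits 7/7 = 1 distinct residues mod 7.
Start 105 is shift 7; the shifts hit are 7.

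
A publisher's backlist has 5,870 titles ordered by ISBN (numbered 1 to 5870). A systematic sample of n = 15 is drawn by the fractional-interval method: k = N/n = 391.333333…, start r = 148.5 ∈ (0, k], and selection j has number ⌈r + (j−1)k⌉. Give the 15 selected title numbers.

149, 540, 932, 1323, 1714, 2106, 2497, 2888, 3280, 3671, 4062, 4454, 4845, 5236, 5628

j=1: r + 0k = 148.5 → ⌈·⌉ = 149
j=2: r + 1k = 539.833333… → ⌈·⌉ = 540
j=3: r + 2k = 931.166666… → ⌈·⌉ = 932
j=4: r + 3k = 1322.5 → ⌈·⌉ = 1323
j=5: r + 4k = 1713.833333… → ⌈·⌉ = 1714
j=6: r + 5k = 2105.166666… → ⌈·⌉ = 2106
j=7: r + 6k = 2496.5 → ⌈·⌉ = 2497
j=8: r + 7k = 2887.833333… → ⌈·⌉ = 2888
j=9: r + 8k = 3279.166666… → ⌈·⌉ = 3280
j=10: r + 9k = 3670.5 → ⌈·⌉ = 3671
j=11: r + 10k = 4061.833333… → ⌈·⌉ = 4062
j=12: r + 11k = 4453.166666… → ⌈·⌉ = 4454
j=13: r + 12k = 4844.5 → ⌈·⌉ = 4845
j=14: r + 13k = 5235.833333… → ⌈·⌉ = 5236
j=15: r + 14k = 5627.166666… → ⌈·⌉ = 5628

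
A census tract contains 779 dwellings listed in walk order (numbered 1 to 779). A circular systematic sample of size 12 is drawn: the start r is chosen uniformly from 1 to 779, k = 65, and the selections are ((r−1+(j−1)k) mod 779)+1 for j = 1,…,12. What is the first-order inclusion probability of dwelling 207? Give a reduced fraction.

For each position j, as r ranges over 1…779 the j-th selection hits every dwelling exactly once, so dwelling 207 is selected for exactly 12 of the 779 starts.
Inclusion probability = 12/779.

12/779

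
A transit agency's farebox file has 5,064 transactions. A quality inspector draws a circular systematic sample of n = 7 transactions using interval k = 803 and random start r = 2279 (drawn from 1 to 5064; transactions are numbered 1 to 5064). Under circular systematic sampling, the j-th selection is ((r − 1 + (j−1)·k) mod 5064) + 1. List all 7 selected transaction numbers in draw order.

2279, 3082, 3885, 4688, 427, 1230, 2033

Selection 1: 2279
Selection 2: 2279 + 803 = 3082
Selection 3: 3082 + 803 = 3885
Selection 4: 3885 + 803 = 4688
Selection 5: 4688 + 803 = 5491 → 5491 − 5064 = 427
Selection 6: 427 + 803 = 1230
Selection 7: 1230 + 803 = 2033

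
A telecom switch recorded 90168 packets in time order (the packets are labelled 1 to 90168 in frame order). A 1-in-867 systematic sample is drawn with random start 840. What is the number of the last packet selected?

k = 867
104th selection = r + (104−1)·k = 840 + 103×867 = 840 + 89301 = 90141

90141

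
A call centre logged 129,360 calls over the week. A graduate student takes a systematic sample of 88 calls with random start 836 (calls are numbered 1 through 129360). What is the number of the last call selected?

k = 129360/88 = 1470
88th selection = r + (88−1)·k = 836 + 87×1470 = 836 + 127890 = 128726

128726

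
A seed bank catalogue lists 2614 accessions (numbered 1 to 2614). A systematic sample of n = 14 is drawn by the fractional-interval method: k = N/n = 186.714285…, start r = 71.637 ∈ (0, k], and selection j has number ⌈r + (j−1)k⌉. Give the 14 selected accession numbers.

j=1: r + 0k = 71.637 → ⌈·⌉ = 72
j=2: r + 1k = 258.351285… → ⌈·⌉ = 259
j=3: r + 2k = 445.065571… → ⌈·⌉ = 446
j=4: r + 3k = 631.779857… → ⌈·⌉ = 632
j=5: r + 4k = 818.494142… → ⌈·⌉ = 819
j=6: r + 5k = 1005.208428… → ⌈·⌉ = 1006
j=7: r + 6k = 1191.922714… → ⌈·⌉ = 1192
j=8: r + 7k = 1378.637 → ⌈·⌉ = 1379
j=9: r + 8k = 1565.351285… → ⌈·⌉ = 1566
j=10: r + 9k = 1752.065571… → ⌈·⌉ = 1753
j=11: r + 10k = 1938.779857… → ⌈·⌉ = 1939
j=12: r + 11k = 2125.494142… → ⌈·⌉ = 2126
j=13: r + 12k = 2312.208428… → ⌈·⌉ = 2313
j=14: r + 13k = 2498.922714… → ⌈·⌉ = 2499

72, 259, 446, 632, 819, 1006, 1192, 1379, 1566, 1753, 1939, 2126, 2313, 2499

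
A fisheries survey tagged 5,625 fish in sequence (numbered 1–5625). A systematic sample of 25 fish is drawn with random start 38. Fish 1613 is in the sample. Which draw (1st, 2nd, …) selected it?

8

k = 5625/25 = 225
position = (1613 − 38)/225 + 1 = 1575/225 + 1 = 7 + 1 = 8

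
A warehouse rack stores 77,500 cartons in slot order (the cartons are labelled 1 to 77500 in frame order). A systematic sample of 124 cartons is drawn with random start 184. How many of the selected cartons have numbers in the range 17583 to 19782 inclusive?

4

k = 77500/124 = 625
First selection ≥ 17583: 184 + ⌈(17583−184)/625⌉·625 = 184 + 28×625 = 17684
Last selection ≤ 19782: 184 + ⌊(19782−184)/625⌋·625 = 184 + 31×625 = 19559
Count = 31 − 28 + 1 = 4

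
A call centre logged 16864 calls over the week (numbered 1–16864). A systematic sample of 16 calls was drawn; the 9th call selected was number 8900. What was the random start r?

468

k = 16864/16 = 1054
r = 8900 − (9−1)×1054 = 8900 − 8432 = 468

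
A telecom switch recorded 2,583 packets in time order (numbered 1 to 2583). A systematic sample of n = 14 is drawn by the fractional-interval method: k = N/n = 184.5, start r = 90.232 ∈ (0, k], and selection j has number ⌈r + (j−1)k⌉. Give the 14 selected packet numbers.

91, 275, 460, 644, 829, 1013, 1198, 1382, 1567, 1751, 1936, 2120, 2305, 2489

j=1: r + 0k = 90.232 → ⌈·⌉ = 91
j=2: r + 1k = 274.732 → ⌈·⌉ = 275
j=3: r + 2k = 459.232 → ⌈·⌉ = 460
j=4: r + 3k = 643.732 → ⌈·⌉ = 644
j=5: r + 4k = 828.232 → ⌈·⌉ = 829
j=6: r + 5k = 1012.732 → ⌈·⌉ = 1013
j=7: r + 6k = 1197.232 → ⌈·⌉ = 1198
j=8: r + 7k = 1381.732 → ⌈·⌉ = 1382
j=9: r + 8k = 1566.232 → ⌈·⌉ = 1567
j=10: r + 9k = 1750.732 → ⌈·⌉ = 1751
j=11: r + 10k = 1935.232 → ⌈·⌉ = 1936
j=12: r + 11k = 2119.732 → ⌈·⌉ = 2120
j=13: r + 12k = 2304.232 → ⌈·⌉ = 2305
j=14: r + 13k = 2488.732 → ⌈·⌉ = 2489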